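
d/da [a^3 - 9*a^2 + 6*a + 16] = 3*a^2 - 18*a + 6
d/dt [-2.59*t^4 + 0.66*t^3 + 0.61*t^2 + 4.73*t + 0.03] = -10.36*t^3 + 1.98*t^2 + 1.22*t + 4.73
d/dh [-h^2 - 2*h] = -2*h - 2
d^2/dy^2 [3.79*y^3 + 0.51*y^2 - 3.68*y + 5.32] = 22.74*y + 1.02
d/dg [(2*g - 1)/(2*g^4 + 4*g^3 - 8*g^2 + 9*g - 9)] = (-12*g^4 - 8*g^3 + 28*g^2 - 16*g - 9)/(4*g^8 + 16*g^7 - 16*g^6 - 28*g^5 + 100*g^4 - 216*g^3 + 225*g^2 - 162*g + 81)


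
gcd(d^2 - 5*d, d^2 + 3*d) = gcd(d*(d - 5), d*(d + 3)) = d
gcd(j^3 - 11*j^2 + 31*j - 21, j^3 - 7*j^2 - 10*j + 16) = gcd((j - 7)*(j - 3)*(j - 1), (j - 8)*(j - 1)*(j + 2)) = j - 1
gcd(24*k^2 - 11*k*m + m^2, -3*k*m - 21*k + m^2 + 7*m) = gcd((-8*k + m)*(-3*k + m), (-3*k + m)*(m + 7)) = 3*k - m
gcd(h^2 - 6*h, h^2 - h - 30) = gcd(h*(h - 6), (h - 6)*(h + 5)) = h - 6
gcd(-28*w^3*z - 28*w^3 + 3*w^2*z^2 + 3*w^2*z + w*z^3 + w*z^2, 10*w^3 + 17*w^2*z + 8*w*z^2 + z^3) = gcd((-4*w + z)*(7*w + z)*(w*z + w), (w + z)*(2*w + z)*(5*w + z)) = 1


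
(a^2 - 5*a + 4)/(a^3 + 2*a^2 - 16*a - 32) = (a - 1)/(a^2 + 6*a + 8)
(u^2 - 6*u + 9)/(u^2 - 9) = (u - 3)/(u + 3)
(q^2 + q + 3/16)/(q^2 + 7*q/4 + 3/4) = (q + 1/4)/(q + 1)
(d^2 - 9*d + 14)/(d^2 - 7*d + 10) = (d - 7)/(d - 5)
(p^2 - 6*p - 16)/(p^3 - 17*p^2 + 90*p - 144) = (p + 2)/(p^2 - 9*p + 18)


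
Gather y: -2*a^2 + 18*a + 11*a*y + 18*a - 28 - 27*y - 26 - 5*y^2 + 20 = -2*a^2 + 36*a - 5*y^2 + y*(11*a - 27) - 34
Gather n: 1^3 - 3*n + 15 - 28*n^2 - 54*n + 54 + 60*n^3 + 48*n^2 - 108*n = 60*n^3 + 20*n^2 - 165*n + 70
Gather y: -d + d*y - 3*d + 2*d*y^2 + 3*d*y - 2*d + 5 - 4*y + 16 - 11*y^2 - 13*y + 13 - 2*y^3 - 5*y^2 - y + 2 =-6*d - 2*y^3 + y^2*(2*d - 16) + y*(4*d - 18) + 36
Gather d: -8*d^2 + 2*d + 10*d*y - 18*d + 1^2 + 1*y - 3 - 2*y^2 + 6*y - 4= -8*d^2 + d*(10*y - 16) - 2*y^2 + 7*y - 6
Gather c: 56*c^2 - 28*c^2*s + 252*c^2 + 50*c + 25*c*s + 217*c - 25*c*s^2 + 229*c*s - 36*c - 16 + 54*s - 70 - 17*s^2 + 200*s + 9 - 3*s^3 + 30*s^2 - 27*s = c^2*(308 - 28*s) + c*(-25*s^2 + 254*s + 231) - 3*s^3 + 13*s^2 + 227*s - 77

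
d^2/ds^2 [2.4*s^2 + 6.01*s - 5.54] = 4.80000000000000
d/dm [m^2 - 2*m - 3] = 2*m - 2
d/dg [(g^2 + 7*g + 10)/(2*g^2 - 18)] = (-7*g^2 - 38*g - 63)/(2*(g^4 - 18*g^2 + 81))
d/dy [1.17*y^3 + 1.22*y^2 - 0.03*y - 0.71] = 3.51*y^2 + 2.44*y - 0.03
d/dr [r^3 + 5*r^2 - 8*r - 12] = 3*r^2 + 10*r - 8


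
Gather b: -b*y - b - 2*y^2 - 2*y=b*(-y - 1) - 2*y^2 - 2*y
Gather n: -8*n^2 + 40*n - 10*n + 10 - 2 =-8*n^2 + 30*n + 8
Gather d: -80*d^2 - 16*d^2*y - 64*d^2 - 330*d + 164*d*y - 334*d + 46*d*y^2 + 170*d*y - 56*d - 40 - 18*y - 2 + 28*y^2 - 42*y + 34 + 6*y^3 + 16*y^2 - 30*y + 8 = d^2*(-16*y - 144) + d*(46*y^2 + 334*y - 720) + 6*y^3 + 44*y^2 - 90*y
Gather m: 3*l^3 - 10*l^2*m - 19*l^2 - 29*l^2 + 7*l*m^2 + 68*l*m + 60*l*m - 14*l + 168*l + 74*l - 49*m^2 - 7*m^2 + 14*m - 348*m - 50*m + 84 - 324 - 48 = 3*l^3 - 48*l^2 + 228*l + m^2*(7*l - 56) + m*(-10*l^2 + 128*l - 384) - 288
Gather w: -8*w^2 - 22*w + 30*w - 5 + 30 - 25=-8*w^2 + 8*w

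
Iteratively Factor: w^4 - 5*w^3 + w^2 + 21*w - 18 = (w + 2)*(w^3 - 7*w^2 + 15*w - 9) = (w - 1)*(w + 2)*(w^2 - 6*w + 9) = (w - 3)*(w - 1)*(w + 2)*(w - 3)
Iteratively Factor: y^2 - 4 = (y - 2)*(y + 2)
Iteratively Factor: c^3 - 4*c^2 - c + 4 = (c + 1)*(c^2 - 5*c + 4) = (c - 4)*(c + 1)*(c - 1)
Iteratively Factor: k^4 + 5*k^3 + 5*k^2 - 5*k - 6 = (k - 1)*(k^3 + 6*k^2 + 11*k + 6) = (k - 1)*(k + 3)*(k^2 + 3*k + 2) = (k - 1)*(k + 2)*(k + 3)*(k + 1)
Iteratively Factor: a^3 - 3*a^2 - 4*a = (a)*(a^2 - 3*a - 4) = a*(a + 1)*(a - 4)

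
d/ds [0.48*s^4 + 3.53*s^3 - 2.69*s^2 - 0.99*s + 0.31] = 1.92*s^3 + 10.59*s^2 - 5.38*s - 0.99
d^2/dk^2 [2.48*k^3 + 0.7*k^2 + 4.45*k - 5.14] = 14.88*k + 1.4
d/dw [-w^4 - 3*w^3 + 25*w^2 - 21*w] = -4*w^3 - 9*w^2 + 50*w - 21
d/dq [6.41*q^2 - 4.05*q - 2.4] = 12.82*q - 4.05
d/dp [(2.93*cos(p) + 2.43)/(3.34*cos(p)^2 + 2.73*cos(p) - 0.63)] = (9.7862*cos(p)^2 + 16.2324*cos(p) + 8.4798)*sin(p)/(11.1556*cos(p)^4 + 18.2364*cos(p)^3 + 3.2445*cos(p)^2 - 3.4398*cos(p) + 0.3969)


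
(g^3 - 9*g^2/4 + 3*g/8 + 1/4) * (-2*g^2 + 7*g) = -2*g^5 + 23*g^4/2 - 33*g^3/2 + 17*g^2/8 + 7*g/4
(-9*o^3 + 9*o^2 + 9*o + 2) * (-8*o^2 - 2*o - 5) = 72*o^5 - 54*o^4 - 45*o^3 - 79*o^2 - 49*o - 10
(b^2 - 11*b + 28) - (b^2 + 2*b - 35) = 63 - 13*b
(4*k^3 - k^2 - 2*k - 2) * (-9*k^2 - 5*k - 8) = -36*k^5 - 11*k^4 - 9*k^3 + 36*k^2 + 26*k + 16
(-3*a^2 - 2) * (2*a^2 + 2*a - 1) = -6*a^4 - 6*a^3 - a^2 - 4*a + 2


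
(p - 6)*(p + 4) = p^2 - 2*p - 24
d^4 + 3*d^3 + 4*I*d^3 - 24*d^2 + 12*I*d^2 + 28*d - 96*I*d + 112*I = (d - 2)^2*(d + 7)*(d + 4*I)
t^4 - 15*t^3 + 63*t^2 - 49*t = t*(t - 7)^2*(t - 1)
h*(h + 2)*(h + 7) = h^3 + 9*h^2 + 14*h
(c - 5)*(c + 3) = c^2 - 2*c - 15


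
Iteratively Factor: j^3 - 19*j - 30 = (j + 3)*(j^2 - 3*j - 10) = (j - 5)*(j + 3)*(j + 2)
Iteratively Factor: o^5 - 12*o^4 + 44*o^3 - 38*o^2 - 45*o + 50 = (o - 2)*(o^4 - 10*o^3 + 24*o^2 + 10*o - 25) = (o - 2)*(o - 1)*(o^3 - 9*o^2 + 15*o + 25) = (o - 5)*(o - 2)*(o - 1)*(o^2 - 4*o - 5) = (o - 5)*(o - 2)*(o - 1)*(o + 1)*(o - 5)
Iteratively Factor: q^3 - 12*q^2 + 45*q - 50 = (q - 5)*(q^2 - 7*q + 10) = (q - 5)^2*(q - 2)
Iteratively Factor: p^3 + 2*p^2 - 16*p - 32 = (p - 4)*(p^2 + 6*p + 8) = (p - 4)*(p + 2)*(p + 4)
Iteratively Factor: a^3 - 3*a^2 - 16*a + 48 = (a + 4)*(a^2 - 7*a + 12) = (a - 3)*(a + 4)*(a - 4)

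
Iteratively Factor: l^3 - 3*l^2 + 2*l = (l - 1)*(l^2 - 2*l) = (l - 2)*(l - 1)*(l)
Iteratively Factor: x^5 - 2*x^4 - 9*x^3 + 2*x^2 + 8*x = (x - 1)*(x^4 - x^3 - 10*x^2 - 8*x) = x*(x - 1)*(x^3 - x^2 - 10*x - 8) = x*(x - 1)*(x + 2)*(x^2 - 3*x - 4) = x*(x - 1)*(x + 1)*(x + 2)*(x - 4)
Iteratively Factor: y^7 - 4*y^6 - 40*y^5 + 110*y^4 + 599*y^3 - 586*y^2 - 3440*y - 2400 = (y - 5)*(y^6 + y^5 - 35*y^4 - 65*y^3 + 274*y^2 + 784*y + 480) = (y - 5)*(y - 4)*(y^5 + 5*y^4 - 15*y^3 - 125*y^2 - 226*y - 120) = (y - 5)*(y - 4)*(y + 2)*(y^4 + 3*y^3 - 21*y^2 - 83*y - 60) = (y - 5)*(y - 4)*(y + 2)*(y + 3)*(y^3 - 21*y - 20) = (y - 5)^2*(y - 4)*(y + 2)*(y + 3)*(y^2 + 5*y + 4) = (y - 5)^2*(y - 4)*(y + 1)*(y + 2)*(y + 3)*(y + 4)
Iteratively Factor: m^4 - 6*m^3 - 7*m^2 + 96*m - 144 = (m - 4)*(m^3 - 2*m^2 - 15*m + 36) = (m - 4)*(m - 3)*(m^2 + m - 12) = (m - 4)*(m - 3)^2*(m + 4)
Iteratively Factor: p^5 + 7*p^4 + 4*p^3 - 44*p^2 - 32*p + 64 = (p + 4)*(p^4 + 3*p^3 - 8*p^2 - 12*p + 16) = (p + 4)^2*(p^3 - p^2 - 4*p + 4) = (p - 2)*(p + 4)^2*(p^2 + p - 2) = (p - 2)*(p + 2)*(p + 4)^2*(p - 1)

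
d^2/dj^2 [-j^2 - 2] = -2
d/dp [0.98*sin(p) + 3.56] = 0.98*cos(p)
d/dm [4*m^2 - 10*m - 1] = 8*m - 10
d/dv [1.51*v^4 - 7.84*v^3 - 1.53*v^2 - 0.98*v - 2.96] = 6.04*v^3 - 23.52*v^2 - 3.06*v - 0.98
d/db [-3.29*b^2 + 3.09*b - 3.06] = 3.09 - 6.58*b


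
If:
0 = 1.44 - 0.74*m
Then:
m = 1.95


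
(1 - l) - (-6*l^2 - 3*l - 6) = 6*l^2 + 2*l + 7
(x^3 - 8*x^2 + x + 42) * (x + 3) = x^4 - 5*x^3 - 23*x^2 + 45*x + 126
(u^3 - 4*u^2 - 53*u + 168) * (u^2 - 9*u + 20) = u^5 - 13*u^4 + 3*u^3 + 565*u^2 - 2572*u + 3360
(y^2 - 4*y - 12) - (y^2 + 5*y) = -9*y - 12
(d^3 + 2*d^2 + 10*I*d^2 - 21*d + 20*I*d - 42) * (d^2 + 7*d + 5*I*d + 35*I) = d^5 + 9*d^4 + 15*I*d^4 - 57*d^3 + 135*I*d^3 - 639*d^2 + 105*I*d^2 - 994*d - 945*I*d - 1470*I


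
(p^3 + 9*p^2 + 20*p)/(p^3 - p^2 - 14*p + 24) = p*(p + 5)/(p^2 - 5*p + 6)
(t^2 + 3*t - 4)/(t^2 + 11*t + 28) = (t - 1)/(t + 7)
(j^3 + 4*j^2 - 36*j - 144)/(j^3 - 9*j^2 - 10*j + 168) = (j + 6)/(j - 7)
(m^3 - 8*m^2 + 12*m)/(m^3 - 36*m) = (m - 2)/(m + 6)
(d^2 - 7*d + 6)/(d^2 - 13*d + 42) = (d - 1)/(d - 7)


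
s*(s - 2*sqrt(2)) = s^2 - 2*sqrt(2)*s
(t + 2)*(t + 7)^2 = t^3 + 16*t^2 + 77*t + 98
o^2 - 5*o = o*(o - 5)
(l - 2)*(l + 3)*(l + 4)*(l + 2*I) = l^4 + 5*l^3 + 2*I*l^3 - 2*l^2 + 10*I*l^2 - 24*l - 4*I*l - 48*I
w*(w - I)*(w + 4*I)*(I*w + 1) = I*w^4 - 2*w^3 + 7*I*w^2 + 4*w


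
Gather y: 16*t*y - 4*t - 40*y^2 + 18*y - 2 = -4*t - 40*y^2 + y*(16*t + 18) - 2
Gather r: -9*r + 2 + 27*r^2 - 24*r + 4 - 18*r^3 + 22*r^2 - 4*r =-18*r^3 + 49*r^2 - 37*r + 6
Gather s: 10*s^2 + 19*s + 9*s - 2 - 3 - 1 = 10*s^2 + 28*s - 6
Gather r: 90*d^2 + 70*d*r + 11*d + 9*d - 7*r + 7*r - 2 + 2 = 90*d^2 + 70*d*r + 20*d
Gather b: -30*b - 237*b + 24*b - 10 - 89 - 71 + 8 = -243*b - 162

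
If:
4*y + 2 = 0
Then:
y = -1/2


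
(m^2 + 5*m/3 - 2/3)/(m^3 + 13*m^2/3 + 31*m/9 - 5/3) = 3*(m + 2)/(3*m^2 + 14*m + 15)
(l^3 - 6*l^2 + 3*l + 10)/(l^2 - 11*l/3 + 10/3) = 3*(l^2 - 4*l - 5)/(3*l - 5)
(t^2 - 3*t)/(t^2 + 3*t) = (t - 3)/(t + 3)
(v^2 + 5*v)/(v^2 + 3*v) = (v + 5)/(v + 3)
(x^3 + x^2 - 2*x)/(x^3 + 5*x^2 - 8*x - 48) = x*(x^2 + x - 2)/(x^3 + 5*x^2 - 8*x - 48)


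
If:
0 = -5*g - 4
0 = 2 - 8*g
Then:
No Solution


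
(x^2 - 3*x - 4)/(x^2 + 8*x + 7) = (x - 4)/(x + 7)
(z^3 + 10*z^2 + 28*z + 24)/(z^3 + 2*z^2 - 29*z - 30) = (z^2 + 4*z + 4)/(z^2 - 4*z - 5)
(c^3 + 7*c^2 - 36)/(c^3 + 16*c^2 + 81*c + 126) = (c - 2)/(c + 7)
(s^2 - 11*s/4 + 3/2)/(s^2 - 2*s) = (s - 3/4)/s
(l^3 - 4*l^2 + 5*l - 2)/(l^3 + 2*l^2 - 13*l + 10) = (l - 1)/(l + 5)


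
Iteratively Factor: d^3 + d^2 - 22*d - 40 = (d - 5)*(d^2 + 6*d + 8) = (d - 5)*(d + 2)*(d + 4)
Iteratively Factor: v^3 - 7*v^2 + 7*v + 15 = (v + 1)*(v^2 - 8*v + 15) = (v - 5)*(v + 1)*(v - 3)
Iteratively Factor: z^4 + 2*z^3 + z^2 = (z)*(z^3 + 2*z^2 + z) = z*(z + 1)*(z^2 + z) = z*(z + 1)^2*(z)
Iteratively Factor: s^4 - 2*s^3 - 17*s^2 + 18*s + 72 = (s + 2)*(s^3 - 4*s^2 - 9*s + 36) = (s + 2)*(s + 3)*(s^2 - 7*s + 12) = (s - 4)*(s + 2)*(s + 3)*(s - 3)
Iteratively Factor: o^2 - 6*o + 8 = (o - 4)*(o - 2)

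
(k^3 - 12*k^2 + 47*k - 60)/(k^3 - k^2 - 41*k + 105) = (k - 4)/(k + 7)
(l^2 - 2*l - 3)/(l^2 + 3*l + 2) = (l - 3)/(l + 2)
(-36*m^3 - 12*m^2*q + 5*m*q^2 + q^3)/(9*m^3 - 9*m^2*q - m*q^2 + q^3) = (12*m^2 + 8*m*q + q^2)/(-3*m^2 + 2*m*q + q^2)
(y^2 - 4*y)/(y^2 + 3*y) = (y - 4)/(y + 3)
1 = 1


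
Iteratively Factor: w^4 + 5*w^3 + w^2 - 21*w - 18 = (w - 2)*(w^3 + 7*w^2 + 15*w + 9) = (w - 2)*(w + 3)*(w^2 + 4*w + 3) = (w - 2)*(w + 1)*(w + 3)*(w + 3)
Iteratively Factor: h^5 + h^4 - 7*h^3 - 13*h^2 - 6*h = (h - 3)*(h^4 + 4*h^3 + 5*h^2 + 2*h) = (h - 3)*(h + 1)*(h^3 + 3*h^2 + 2*h) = (h - 3)*(h + 1)*(h + 2)*(h^2 + h) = h*(h - 3)*(h + 1)*(h + 2)*(h + 1)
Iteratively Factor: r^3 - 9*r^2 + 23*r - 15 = (r - 3)*(r^2 - 6*r + 5) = (r - 5)*(r - 3)*(r - 1)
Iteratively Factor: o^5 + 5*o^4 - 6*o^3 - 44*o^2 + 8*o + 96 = (o + 4)*(o^4 + o^3 - 10*o^2 - 4*o + 24) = (o + 2)*(o + 4)*(o^3 - o^2 - 8*o + 12) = (o - 2)*(o + 2)*(o + 4)*(o^2 + o - 6) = (o - 2)*(o + 2)*(o + 3)*(o + 4)*(o - 2)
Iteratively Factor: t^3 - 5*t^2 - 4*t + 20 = (t - 2)*(t^2 - 3*t - 10) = (t - 2)*(t + 2)*(t - 5)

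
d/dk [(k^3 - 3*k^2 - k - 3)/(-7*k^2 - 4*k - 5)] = (-7*k^4 - 8*k^3 - 10*k^2 - 12*k - 7)/(49*k^4 + 56*k^3 + 86*k^2 + 40*k + 25)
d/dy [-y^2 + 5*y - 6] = 5 - 2*y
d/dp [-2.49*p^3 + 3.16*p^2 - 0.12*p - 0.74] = -7.47*p^2 + 6.32*p - 0.12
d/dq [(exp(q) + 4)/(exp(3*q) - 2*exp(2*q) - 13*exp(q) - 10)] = ((exp(q) + 4)*(-3*exp(2*q) + 4*exp(q) + 13) + exp(3*q) - 2*exp(2*q) - 13*exp(q) - 10)*exp(q)/(-exp(3*q) + 2*exp(2*q) + 13*exp(q) + 10)^2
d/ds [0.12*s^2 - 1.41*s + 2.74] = 0.24*s - 1.41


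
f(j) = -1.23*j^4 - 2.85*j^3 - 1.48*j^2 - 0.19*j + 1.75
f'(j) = -4.92*j^3 - 8.55*j^2 - 2.96*j - 0.19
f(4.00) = -519.97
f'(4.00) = -463.71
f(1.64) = -24.01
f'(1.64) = -49.74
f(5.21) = -1348.73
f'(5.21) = -943.48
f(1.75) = -29.93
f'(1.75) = -57.92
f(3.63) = -368.33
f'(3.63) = -358.93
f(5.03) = -1186.72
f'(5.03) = -857.54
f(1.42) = -14.67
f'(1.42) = -35.72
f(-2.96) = -31.16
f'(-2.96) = 61.26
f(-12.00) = -20789.57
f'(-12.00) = 7305.89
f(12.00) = -30643.73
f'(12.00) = -9768.67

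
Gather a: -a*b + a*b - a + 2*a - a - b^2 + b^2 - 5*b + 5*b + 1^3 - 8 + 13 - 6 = 0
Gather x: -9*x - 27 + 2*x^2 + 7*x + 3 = 2*x^2 - 2*x - 24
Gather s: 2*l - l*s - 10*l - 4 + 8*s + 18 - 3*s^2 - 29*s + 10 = -8*l - 3*s^2 + s*(-l - 21) + 24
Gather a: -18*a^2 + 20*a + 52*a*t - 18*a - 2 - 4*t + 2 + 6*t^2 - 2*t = -18*a^2 + a*(52*t + 2) + 6*t^2 - 6*t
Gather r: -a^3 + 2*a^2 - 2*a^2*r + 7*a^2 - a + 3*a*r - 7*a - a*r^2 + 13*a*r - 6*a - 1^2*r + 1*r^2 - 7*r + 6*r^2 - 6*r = -a^3 + 9*a^2 - 14*a + r^2*(7 - a) + r*(-2*a^2 + 16*a - 14)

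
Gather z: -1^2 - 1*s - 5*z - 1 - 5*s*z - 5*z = -s + z*(-5*s - 10) - 2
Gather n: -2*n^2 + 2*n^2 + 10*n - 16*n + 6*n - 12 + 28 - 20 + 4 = 0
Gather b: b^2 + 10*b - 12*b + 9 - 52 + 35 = b^2 - 2*b - 8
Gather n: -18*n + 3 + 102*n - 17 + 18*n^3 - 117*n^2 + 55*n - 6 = 18*n^3 - 117*n^2 + 139*n - 20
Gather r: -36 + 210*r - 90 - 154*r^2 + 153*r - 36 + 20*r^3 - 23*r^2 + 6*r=20*r^3 - 177*r^2 + 369*r - 162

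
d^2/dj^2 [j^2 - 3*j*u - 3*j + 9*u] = 2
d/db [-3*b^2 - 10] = -6*b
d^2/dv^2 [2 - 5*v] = 0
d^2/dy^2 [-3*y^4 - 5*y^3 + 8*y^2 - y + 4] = -36*y^2 - 30*y + 16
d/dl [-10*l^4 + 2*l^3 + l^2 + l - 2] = -40*l^3 + 6*l^2 + 2*l + 1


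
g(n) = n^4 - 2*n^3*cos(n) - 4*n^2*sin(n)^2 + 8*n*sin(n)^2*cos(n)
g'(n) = 2*n^3*sin(n) + 4*n^3 - 8*n^2*sin(n)*cos(n) - 6*n^2*cos(n) - 8*n*sin(n)^3 - 8*n*sin(n)^2 + 16*n*sin(n)*cos(n)^2 + 8*sin(n)^2*cos(n)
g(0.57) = 0.53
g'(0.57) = 1.52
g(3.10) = 151.77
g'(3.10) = 184.45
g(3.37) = 199.86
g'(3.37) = 169.04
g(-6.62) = 2443.61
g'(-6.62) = -1071.65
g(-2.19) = 4.83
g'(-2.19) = -17.65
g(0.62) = 0.60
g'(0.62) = 1.27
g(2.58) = 60.87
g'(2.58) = 149.65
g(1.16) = -0.85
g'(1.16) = -7.61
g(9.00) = 7823.26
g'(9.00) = 4233.76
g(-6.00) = 1695.95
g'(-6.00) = -1288.71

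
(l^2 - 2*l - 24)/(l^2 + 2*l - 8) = (l - 6)/(l - 2)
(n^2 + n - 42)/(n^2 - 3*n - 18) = (n + 7)/(n + 3)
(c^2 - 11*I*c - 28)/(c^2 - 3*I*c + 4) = (c - 7*I)/(c + I)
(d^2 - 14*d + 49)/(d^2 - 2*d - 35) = (d - 7)/(d + 5)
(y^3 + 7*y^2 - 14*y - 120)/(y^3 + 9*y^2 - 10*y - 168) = (y + 5)/(y + 7)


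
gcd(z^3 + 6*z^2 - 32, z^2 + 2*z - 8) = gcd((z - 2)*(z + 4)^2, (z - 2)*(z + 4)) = z^2 + 2*z - 8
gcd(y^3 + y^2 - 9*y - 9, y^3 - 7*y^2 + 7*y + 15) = y^2 - 2*y - 3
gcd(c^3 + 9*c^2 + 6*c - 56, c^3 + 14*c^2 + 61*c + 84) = c^2 + 11*c + 28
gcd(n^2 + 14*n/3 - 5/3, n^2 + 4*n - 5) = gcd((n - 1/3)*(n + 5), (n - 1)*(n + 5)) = n + 5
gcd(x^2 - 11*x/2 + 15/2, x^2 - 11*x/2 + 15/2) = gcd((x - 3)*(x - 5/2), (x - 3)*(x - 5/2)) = x^2 - 11*x/2 + 15/2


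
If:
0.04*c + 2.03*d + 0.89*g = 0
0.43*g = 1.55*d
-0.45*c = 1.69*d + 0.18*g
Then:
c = 0.00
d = 0.00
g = 0.00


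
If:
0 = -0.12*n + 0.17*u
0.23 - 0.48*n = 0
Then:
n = 0.48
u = 0.34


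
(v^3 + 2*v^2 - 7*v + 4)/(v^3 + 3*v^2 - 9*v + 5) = (v + 4)/(v + 5)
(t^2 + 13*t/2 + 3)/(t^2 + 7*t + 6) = (t + 1/2)/(t + 1)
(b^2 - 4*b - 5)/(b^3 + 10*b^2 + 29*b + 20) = (b - 5)/(b^2 + 9*b + 20)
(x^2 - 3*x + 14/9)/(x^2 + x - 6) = (x^2 - 3*x + 14/9)/(x^2 + x - 6)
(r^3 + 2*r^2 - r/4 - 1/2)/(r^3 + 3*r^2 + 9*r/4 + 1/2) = (2*r - 1)/(2*r + 1)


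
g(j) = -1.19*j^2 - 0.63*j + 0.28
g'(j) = -2.38*j - 0.63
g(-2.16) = -3.91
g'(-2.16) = 4.51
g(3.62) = -17.59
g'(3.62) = -9.25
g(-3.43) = -11.56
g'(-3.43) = 7.53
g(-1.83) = -2.55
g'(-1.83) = 3.73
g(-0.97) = -0.23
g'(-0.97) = 1.68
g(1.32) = -2.63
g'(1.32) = -3.77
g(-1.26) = -0.82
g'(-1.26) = 2.37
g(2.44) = -8.34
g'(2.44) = -6.44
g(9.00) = -101.78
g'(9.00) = -22.05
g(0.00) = 0.28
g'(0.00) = -0.63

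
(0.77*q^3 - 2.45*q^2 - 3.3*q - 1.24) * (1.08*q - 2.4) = 0.8316*q^4 - 4.494*q^3 + 2.316*q^2 + 6.5808*q + 2.976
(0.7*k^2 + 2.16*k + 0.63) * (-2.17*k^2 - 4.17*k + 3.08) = -1.519*k^4 - 7.6062*k^3 - 8.2183*k^2 + 4.0257*k + 1.9404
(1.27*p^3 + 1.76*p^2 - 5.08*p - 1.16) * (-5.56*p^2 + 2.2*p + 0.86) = -7.0612*p^5 - 6.9916*p^4 + 33.209*p^3 - 3.2128*p^2 - 6.9208*p - 0.9976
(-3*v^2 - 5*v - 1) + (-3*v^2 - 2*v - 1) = -6*v^2 - 7*v - 2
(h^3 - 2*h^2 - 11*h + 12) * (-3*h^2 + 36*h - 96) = -3*h^5 + 42*h^4 - 135*h^3 - 240*h^2 + 1488*h - 1152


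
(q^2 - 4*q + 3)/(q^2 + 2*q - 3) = (q - 3)/(q + 3)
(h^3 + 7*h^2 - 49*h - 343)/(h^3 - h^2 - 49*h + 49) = (h + 7)/(h - 1)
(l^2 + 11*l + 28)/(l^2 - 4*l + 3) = (l^2 + 11*l + 28)/(l^2 - 4*l + 3)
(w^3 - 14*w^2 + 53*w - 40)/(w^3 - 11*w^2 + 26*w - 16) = (w - 5)/(w - 2)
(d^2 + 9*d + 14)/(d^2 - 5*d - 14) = (d + 7)/(d - 7)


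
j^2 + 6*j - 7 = (j - 1)*(j + 7)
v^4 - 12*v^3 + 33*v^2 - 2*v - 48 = (v - 8)*(v - 3)*(v - 2)*(v + 1)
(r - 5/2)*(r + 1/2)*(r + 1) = r^3 - r^2 - 13*r/4 - 5/4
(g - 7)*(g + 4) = g^2 - 3*g - 28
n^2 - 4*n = n*(n - 4)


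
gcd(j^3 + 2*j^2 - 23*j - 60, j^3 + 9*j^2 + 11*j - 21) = j + 3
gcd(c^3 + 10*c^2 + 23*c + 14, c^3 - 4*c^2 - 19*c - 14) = c^2 + 3*c + 2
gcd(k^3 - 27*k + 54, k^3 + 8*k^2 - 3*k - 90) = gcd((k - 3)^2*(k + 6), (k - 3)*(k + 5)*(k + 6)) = k^2 + 3*k - 18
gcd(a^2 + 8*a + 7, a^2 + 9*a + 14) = a + 7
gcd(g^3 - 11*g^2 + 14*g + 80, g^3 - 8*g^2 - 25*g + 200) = g^2 - 13*g + 40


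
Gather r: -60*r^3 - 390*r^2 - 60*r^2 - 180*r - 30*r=-60*r^3 - 450*r^2 - 210*r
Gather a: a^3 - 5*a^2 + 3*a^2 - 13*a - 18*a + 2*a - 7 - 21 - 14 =a^3 - 2*a^2 - 29*a - 42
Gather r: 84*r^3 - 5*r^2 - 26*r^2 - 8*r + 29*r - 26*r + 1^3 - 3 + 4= 84*r^3 - 31*r^2 - 5*r + 2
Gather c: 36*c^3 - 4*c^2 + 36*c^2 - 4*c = 36*c^3 + 32*c^2 - 4*c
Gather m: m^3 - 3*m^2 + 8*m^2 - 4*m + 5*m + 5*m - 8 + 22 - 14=m^3 + 5*m^2 + 6*m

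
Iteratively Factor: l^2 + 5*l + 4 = (l + 1)*(l + 4)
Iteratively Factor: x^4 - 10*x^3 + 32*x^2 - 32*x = (x)*(x^3 - 10*x^2 + 32*x - 32) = x*(x - 4)*(x^2 - 6*x + 8) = x*(x - 4)*(x - 2)*(x - 4)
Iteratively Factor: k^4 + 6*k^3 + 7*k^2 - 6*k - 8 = (k - 1)*(k^3 + 7*k^2 + 14*k + 8) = (k - 1)*(k + 4)*(k^2 + 3*k + 2) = (k - 1)*(k + 1)*(k + 4)*(k + 2)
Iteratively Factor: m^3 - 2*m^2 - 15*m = (m - 5)*(m^2 + 3*m) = m*(m - 5)*(m + 3)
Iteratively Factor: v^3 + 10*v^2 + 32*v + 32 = (v + 4)*(v^2 + 6*v + 8) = (v + 2)*(v + 4)*(v + 4)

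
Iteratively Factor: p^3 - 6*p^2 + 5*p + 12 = (p - 4)*(p^2 - 2*p - 3) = (p - 4)*(p - 3)*(p + 1)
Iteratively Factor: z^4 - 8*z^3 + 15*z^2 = (z)*(z^3 - 8*z^2 + 15*z) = z*(z - 5)*(z^2 - 3*z) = z*(z - 5)*(z - 3)*(z)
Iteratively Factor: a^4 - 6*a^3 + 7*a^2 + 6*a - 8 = (a - 4)*(a^3 - 2*a^2 - a + 2) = (a - 4)*(a - 2)*(a^2 - 1) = (a - 4)*(a - 2)*(a - 1)*(a + 1)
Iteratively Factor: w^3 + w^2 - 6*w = (w + 3)*(w^2 - 2*w) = (w - 2)*(w + 3)*(w)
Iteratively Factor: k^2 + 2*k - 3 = (k - 1)*(k + 3)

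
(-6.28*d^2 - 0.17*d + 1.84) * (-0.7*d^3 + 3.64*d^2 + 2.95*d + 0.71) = 4.396*d^5 - 22.7402*d^4 - 20.4328*d^3 + 1.7373*d^2 + 5.3073*d + 1.3064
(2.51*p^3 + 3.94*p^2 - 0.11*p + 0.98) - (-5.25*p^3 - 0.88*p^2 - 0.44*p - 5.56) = 7.76*p^3 + 4.82*p^2 + 0.33*p + 6.54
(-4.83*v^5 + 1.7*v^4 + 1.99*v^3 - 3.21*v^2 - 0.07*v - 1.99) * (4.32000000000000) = -20.8656*v^5 + 7.344*v^4 + 8.5968*v^3 - 13.8672*v^2 - 0.3024*v - 8.5968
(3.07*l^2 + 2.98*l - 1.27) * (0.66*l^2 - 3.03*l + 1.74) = 2.0262*l^4 - 7.3353*l^3 - 4.5258*l^2 + 9.0333*l - 2.2098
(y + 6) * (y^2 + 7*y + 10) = y^3 + 13*y^2 + 52*y + 60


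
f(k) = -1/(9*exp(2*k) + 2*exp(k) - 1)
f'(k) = -(-18*exp(2*k) - 2*exp(k))/(9*exp(2*k) + 2*exp(k) - 1)^2 = (18*exp(k) + 2)*exp(k)/(9*exp(2*k) + 2*exp(k) - 1)^2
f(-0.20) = -0.15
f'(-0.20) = 0.31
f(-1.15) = -1.87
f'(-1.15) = 8.50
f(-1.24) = -3.01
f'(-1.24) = 18.87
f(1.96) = -0.00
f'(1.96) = 0.00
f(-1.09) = -1.45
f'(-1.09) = 5.69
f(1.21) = -0.01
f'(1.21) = 0.02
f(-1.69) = 3.08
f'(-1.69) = 9.32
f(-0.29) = -0.18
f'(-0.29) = 0.38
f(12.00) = 0.00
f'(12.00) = 0.00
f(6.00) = 0.00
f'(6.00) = 0.00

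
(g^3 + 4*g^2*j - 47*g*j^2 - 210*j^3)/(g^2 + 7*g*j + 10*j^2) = (g^2 - g*j - 42*j^2)/(g + 2*j)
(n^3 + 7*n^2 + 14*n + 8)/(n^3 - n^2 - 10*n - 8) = (n + 4)/(n - 4)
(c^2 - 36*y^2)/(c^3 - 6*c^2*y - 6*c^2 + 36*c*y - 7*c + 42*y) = (c + 6*y)/(c^2 - 6*c - 7)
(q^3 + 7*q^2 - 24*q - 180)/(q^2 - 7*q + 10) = (q^2 + 12*q + 36)/(q - 2)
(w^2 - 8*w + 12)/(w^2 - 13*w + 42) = (w - 2)/(w - 7)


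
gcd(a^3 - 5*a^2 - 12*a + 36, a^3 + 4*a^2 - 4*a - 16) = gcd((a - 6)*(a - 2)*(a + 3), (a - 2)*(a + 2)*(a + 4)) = a - 2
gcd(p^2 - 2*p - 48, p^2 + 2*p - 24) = p + 6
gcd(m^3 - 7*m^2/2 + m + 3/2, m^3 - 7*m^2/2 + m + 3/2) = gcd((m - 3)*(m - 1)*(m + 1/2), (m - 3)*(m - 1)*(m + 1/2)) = m^3 - 7*m^2/2 + m + 3/2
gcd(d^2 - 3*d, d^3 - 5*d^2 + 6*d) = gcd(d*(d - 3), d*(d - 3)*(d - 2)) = d^2 - 3*d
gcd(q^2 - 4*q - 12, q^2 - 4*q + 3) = 1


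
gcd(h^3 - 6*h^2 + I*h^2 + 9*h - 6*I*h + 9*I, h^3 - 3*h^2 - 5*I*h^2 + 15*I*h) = h - 3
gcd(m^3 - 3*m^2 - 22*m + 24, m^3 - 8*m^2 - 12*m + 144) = m^2 - 2*m - 24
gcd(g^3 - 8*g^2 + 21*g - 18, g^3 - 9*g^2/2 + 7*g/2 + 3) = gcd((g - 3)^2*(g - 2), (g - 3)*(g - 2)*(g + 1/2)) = g^2 - 5*g + 6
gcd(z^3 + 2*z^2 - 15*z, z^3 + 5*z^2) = z^2 + 5*z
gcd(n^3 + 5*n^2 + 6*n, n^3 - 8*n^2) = n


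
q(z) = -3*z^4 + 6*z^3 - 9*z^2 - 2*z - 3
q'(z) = -12*z^3 + 18*z^2 - 18*z - 2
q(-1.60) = -67.08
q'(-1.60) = 122.03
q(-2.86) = -411.98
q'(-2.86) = 477.44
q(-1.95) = -121.19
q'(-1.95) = 190.52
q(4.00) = -539.00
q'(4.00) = -554.00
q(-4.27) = -1623.00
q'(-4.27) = 1337.31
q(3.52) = -320.43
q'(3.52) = -365.70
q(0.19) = -3.67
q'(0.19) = -4.85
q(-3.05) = -510.47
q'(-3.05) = 560.82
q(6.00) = -2931.00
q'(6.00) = -2054.00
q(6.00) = -2931.00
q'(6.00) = -2054.00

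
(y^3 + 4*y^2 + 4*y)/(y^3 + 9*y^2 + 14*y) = (y + 2)/(y + 7)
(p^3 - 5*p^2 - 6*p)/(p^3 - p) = (p - 6)/(p - 1)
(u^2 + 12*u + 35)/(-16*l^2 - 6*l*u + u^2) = (u^2 + 12*u + 35)/(-16*l^2 - 6*l*u + u^2)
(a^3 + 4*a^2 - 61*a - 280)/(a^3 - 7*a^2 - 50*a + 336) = (a + 5)/(a - 6)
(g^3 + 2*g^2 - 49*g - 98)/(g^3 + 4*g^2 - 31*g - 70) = (g - 7)/(g - 5)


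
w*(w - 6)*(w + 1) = w^3 - 5*w^2 - 6*w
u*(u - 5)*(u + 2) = u^3 - 3*u^2 - 10*u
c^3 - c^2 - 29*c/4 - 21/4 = (c - 7/2)*(c + 1)*(c + 3/2)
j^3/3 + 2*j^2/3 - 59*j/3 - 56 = (j/3 + 1)*(j - 8)*(j + 7)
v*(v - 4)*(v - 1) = v^3 - 5*v^2 + 4*v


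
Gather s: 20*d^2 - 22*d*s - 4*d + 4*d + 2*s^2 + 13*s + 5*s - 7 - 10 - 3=20*d^2 + 2*s^2 + s*(18 - 22*d) - 20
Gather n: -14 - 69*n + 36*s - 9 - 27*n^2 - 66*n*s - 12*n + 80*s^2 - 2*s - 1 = -27*n^2 + n*(-66*s - 81) + 80*s^2 + 34*s - 24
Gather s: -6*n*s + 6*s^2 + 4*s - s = 6*s^2 + s*(3 - 6*n)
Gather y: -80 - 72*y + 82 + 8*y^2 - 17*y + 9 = 8*y^2 - 89*y + 11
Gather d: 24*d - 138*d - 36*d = -150*d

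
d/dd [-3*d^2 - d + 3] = -6*d - 1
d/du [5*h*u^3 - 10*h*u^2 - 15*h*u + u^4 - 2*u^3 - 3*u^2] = 15*h*u^2 - 20*h*u - 15*h + 4*u^3 - 6*u^2 - 6*u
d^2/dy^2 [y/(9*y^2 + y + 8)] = 2*(y*(18*y + 1)^2 - (27*y + 1)*(9*y^2 + y + 8))/(9*y^2 + y + 8)^3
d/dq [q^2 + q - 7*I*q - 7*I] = 2*q + 1 - 7*I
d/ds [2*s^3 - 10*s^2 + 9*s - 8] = 6*s^2 - 20*s + 9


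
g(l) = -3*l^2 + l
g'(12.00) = -71.00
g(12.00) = -420.00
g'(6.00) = -35.00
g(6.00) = -102.00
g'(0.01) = 0.94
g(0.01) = 0.01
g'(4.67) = -27.02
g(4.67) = -60.76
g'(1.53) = -8.18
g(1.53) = -5.49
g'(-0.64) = 4.84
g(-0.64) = -1.87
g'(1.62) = -8.72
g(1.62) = -6.25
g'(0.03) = 0.82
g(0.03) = 0.03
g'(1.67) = -9.02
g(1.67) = -6.70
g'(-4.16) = 25.96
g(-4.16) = -56.08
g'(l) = 1 - 6*l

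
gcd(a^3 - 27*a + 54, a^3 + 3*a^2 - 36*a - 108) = a + 6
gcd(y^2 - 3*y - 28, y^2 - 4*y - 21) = y - 7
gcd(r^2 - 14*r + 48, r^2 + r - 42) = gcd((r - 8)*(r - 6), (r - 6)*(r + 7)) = r - 6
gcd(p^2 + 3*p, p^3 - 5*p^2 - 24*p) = p^2 + 3*p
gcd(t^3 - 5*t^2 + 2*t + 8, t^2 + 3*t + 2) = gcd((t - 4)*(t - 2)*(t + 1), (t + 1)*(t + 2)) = t + 1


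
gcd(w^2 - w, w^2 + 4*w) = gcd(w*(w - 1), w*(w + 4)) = w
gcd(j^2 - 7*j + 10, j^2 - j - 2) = j - 2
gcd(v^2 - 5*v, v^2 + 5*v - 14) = 1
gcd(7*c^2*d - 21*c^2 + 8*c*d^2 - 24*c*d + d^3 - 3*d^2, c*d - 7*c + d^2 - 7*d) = c + d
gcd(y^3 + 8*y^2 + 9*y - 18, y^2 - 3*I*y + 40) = 1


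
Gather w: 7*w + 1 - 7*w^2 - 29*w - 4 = -7*w^2 - 22*w - 3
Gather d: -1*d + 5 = 5 - d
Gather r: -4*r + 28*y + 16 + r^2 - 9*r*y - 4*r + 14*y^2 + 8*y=r^2 + r*(-9*y - 8) + 14*y^2 + 36*y + 16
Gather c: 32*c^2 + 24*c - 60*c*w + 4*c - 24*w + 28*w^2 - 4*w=32*c^2 + c*(28 - 60*w) + 28*w^2 - 28*w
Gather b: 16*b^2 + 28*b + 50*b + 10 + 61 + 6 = 16*b^2 + 78*b + 77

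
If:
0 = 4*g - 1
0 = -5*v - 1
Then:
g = 1/4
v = -1/5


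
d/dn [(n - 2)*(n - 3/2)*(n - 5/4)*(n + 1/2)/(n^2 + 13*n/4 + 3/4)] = (128*n^5 + 352*n^4 - 1576*n^3 + 432*n^2 + 720*n + 387)/(4*(16*n^4 + 104*n^3 + 193*n^2 + 78*n + 9))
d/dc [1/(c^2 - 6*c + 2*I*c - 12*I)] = 2*(-c + 3 - I)/(c^2 - 6*c + 2*I*c - 12*I)^2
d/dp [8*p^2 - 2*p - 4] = 16*p - 2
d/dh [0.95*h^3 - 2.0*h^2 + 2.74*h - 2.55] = 2.85*h^2 - 4.0*h + 2.74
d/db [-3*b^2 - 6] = -6*b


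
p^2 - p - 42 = (p - 7)*(p + 6)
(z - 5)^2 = z^2 - 10*z + 25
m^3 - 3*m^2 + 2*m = m*(m - 2)*(m - 1)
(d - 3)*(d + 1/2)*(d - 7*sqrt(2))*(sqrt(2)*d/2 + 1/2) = sqrt(2)*d^4/2 - 13*d^3/2 - 5*sqrt(2)*d^3/4 - 17*sqrt(2)*d^2/4 + 65*d^2/4 + 39*d/4 + 35*sqrt(2)*d/4 + 21*sqrt(2)/4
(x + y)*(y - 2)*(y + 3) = x*y^2 + x*y - 6*x + y^3 + y^2 - 6*y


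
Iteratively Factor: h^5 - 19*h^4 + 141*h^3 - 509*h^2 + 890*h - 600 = (h - 5)*(h^4 - 14*h^3 + 71*h^2 - 154*h + 120) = (h - 5)^2*(h^3 - 9*h^2 + 26*h - 24) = (h - 5)^2*(h - 3)*(h^2 - 6*h + 8) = (h - 5)^2*(h - 4)*(h - 3)*(h - 2)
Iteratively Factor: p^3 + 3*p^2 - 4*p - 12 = (p - 2)*(p^2 + 5*p + 6) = (p - 2)*(p + 2)*(p + 3)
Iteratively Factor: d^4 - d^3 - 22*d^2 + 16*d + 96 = (d + 2)*(d^3 - 3*d^2 - 16*d + 48) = (d + 2)*(d + 4)*(d^2 - 7*d + 12) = (d - 4)*(d + 2)*(d + 4)*(d - 3)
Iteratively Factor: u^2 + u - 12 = (u - 3)*(u + 4)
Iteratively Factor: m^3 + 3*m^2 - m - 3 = (m - 1)*(m^2 + 4*m + 3) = (m - 1)*(m + 1)*(m + 3)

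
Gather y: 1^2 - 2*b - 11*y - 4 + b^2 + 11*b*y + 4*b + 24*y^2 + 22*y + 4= b^2 + 2*b + 24*y^2 + y*(11*b + 11) + 1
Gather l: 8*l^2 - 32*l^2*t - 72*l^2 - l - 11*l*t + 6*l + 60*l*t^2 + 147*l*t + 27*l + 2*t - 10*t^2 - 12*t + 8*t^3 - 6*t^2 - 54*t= l^2*(-32*t - 64) + l*(60*t^2 + 136*t + 32) + 8*t^3 - 16*t^2 - 64*t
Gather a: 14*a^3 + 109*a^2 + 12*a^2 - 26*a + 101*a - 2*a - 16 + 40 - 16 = 14*a^3 + 121*a^2 + 73*a + 8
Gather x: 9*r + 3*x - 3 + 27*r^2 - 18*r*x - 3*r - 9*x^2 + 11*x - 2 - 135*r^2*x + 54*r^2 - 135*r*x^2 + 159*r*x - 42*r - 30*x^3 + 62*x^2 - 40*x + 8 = 81*r^2 - 36*r - 30*x^3 + x^2*(53 - 135*r) + x*(-135*r^2 + 141*r - 26) + 3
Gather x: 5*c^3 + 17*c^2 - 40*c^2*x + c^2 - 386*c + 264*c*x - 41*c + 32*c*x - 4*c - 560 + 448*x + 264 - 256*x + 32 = 5*c^3 + 18*c^2 - 431*c + x*(-40*c^2 + 296*c + 192) - 264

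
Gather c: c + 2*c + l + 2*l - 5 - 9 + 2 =3*c + 3*l - 12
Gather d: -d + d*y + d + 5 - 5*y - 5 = d*y - 5*y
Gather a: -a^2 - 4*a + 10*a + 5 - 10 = -a^2 + 6*a - 5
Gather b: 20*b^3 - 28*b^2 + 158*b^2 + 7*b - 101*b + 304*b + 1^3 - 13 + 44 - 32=20*b^3 + 130*b^2 + 210*b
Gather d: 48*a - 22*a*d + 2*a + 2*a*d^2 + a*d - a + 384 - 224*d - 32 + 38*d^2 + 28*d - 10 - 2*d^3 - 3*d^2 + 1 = 49*a - 2*d^3 + d^2*(2*a + 35) + d*(-21*a - 196) + 343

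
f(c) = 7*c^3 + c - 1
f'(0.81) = 14.78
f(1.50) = 24.12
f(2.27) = 83.15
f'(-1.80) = 69.04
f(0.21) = -0.73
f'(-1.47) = 46.38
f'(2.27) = 109.21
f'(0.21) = 1.93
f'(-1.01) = 22.42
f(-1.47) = -24.71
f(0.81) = 3.53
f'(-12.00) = 3025.00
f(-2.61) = -128.07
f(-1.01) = -9.22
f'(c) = 21*c^2 + 1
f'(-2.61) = 144.05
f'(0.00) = 1.00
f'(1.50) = 48.25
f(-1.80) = -43.62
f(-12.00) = -12109.00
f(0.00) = -1.00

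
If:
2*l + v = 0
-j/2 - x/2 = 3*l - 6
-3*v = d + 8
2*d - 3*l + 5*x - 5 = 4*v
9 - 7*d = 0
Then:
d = 9/7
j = 793/210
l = 65/42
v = -65/21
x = -223/210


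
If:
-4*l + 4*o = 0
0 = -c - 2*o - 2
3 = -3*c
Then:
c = -1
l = -1/2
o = -1/2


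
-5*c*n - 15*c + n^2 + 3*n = (-5*c + n)*(n + 3)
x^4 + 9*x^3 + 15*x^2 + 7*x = x*(x + 1)^2*(x + 7)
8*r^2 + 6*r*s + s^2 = (2*r + s)*(4*r + s)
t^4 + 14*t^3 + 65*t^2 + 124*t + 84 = (t + 2)^2*(t + 3)*(t + 7)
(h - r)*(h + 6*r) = h^2 + 5*h*r - 6*r^2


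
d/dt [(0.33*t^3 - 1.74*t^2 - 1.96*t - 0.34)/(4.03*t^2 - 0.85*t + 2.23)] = (1.3299*t^4 - 0.561*t^3 + 11.5855*t^2 - 5.02*t - 4.6598)/(16.2409*t^4 - 6.851*t^3 + 18.6963*t^2 - 3.791*t + 4.9729)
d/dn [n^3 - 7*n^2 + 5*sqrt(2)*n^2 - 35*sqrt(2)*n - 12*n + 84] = 3*n^2 - 14*n + 10*sqrt(2)*n - 35*sqrt(2) - 12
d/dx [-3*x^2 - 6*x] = -6*x - 6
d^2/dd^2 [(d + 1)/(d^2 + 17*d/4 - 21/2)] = 8*((d + 1)*(8*d + 17)^2 - 3*(4*d + 7)*(4*d^2 + 17*d - 42))/(4*d^2 + 17*d - 42)^3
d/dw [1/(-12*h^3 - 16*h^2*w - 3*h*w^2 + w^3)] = (16*h^2 + 6*h*w - 3*w^2)/(12*h^3 + 16*h^2*w + 3*h*w^2 - w^3)^2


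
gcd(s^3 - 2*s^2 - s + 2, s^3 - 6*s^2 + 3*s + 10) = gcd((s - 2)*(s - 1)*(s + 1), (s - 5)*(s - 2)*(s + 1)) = s^2 - s - 2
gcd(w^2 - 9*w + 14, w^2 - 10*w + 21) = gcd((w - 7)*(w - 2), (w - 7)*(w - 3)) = w - 7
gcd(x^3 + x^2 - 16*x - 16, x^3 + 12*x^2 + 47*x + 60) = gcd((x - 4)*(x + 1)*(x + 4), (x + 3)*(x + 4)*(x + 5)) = x + 4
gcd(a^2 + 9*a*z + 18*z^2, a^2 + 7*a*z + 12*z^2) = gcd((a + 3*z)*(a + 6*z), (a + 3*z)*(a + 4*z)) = a + 3*z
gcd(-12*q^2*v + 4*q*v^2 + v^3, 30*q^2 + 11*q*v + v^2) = 6*q + v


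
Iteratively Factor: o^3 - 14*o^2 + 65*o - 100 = (o - 5)*(o^2 - 9*o + 20) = (o - 5)*(o - 4)*(o - 5)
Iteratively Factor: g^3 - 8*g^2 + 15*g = (g - 3)*(g^2 - 5*g) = g*(g - 3)*(g - 5)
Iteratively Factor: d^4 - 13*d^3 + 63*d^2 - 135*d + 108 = (d - 4)*(d^3 - 9*d^2 + 27*d - 27) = (d - 4)*(d - 3)*(d^2 - 6*d + 9) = (d - 4)*(d - 3)^2*(d - 3)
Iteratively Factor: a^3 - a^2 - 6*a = (a - 3)*(a^2 + 2*a) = (a - 3)*(a + 2)*(a)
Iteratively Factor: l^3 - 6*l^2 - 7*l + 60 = (l + 3)*(l^2 - 9*l + 20) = (l - 5)*(l + 3)*(l - 4)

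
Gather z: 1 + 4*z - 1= 4*z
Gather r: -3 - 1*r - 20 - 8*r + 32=9 - 9*r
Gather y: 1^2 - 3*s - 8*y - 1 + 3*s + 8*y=0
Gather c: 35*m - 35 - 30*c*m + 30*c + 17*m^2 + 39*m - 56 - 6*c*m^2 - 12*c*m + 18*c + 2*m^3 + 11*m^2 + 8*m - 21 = c*(-6*m^2 - 42*m + 48) + 2*m^3 + 28*m^2 + 82*m - 112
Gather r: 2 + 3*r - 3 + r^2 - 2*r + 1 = r^2 + r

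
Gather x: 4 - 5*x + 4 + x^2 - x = x^2 - 6*x + 8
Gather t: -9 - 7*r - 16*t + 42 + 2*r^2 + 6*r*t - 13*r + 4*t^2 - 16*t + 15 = 2*r^2 - 20*r + 4*t^2 + t*(6*r - 32) + 48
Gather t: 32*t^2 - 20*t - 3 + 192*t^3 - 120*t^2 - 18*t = 192*t^3 - 88*t^2 - 38*t - 3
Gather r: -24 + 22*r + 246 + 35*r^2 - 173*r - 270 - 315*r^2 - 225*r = -280*r^2 - 376*r - 48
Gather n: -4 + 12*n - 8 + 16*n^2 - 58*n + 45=16*n^2 - 46*n + 33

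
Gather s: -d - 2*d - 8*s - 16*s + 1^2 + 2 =-3*d - 24*s + 3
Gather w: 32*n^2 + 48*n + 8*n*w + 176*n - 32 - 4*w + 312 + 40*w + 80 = 32*n^2 + 224*n + w*(8*n + 36) + 360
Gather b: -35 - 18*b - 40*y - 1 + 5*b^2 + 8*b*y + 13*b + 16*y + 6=5*b^2 + b*(8*y - 5) - 24*y - 30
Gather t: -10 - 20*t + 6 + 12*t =-8*t - 4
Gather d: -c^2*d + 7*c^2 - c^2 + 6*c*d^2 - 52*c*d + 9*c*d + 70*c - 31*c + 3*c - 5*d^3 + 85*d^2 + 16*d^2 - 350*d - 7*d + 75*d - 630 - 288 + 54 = 6*c^2 + 42*c - 5*d^3 + d^2*(6*c + 101) + d*(-c^2 - 43*c - 282) - 864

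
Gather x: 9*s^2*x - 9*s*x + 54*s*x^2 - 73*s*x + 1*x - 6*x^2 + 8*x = x^2*(54*s - 6) + x*(9*s^2 - 82*s + 9)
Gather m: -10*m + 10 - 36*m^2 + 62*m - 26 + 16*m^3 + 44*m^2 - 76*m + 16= 16*m^3 + 8*m^2 - 24*m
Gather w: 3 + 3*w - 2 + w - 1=4*w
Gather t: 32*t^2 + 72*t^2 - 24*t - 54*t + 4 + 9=104*t^2 - 78*t + 13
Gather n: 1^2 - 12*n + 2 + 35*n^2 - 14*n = 35*n^2 - 26*n + 3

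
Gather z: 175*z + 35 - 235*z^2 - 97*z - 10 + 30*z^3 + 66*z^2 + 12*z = 30*z^3 - 169*z^2 + 90*z + 25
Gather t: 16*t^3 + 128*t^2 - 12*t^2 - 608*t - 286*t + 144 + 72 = 16*t^3 + 116*t^2 - 894*t + 216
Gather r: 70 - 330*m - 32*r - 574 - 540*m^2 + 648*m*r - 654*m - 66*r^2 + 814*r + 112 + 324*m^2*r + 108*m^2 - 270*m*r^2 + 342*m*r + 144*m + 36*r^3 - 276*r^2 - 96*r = -432*m^2 - 840*m + 36*r^3 + r^2*(-270*m - 342) + r*(324*m^2 + 990*m + 686) - 392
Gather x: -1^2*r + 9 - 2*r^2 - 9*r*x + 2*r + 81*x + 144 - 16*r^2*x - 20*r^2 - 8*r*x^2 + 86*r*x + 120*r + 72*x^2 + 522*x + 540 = -22*r^2 + 121*r + x^2*(72 - 8*r) + x*(-16*r^2 + 77*r + 603) + 693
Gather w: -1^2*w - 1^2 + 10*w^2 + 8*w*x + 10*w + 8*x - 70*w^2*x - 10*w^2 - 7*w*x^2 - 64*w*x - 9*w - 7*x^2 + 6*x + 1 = -70*w^2*x + w*(-7*x^2 - 56*x) - 7*x^2 + 14*x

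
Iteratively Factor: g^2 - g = (g - 1)*(g)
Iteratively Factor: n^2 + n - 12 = (n + 4)*(n - 3)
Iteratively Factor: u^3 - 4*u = (u + 2)*(u^2 - 2*u) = u*(u + 2)*(u - 2)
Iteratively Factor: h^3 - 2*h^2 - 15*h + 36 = (h - 3)*(h^2 + h - 12) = (h - 3)*(h + 4)*(h - 3)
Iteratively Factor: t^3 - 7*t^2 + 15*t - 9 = (t - 1)*(t^2 - 6*t + 9) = (t - 3)*(t - 1)*(t - 3)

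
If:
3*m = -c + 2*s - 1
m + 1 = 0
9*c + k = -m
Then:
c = 2*s + 2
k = -18*s - 17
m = -1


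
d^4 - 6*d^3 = d^3*(d - 6)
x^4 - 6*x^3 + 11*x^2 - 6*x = x*(x - 3)*(x - 2)*(x - 1)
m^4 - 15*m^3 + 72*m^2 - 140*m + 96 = (m - 8)*(m - 3)*(m - 2)^2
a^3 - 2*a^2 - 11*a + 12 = (a - 4)*(a - 1)*(a + 3)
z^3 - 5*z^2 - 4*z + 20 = (z - 5)*(z - 2)*(z + 2)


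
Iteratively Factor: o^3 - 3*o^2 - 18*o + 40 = (o + 4)*(o^2 - 7*o + 10) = (o - 5)*(o + 4)*(o - 2)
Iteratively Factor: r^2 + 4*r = (r)*(r + 4)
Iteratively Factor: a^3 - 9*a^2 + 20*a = (a - 5)*(a^2 - 4*a) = a*(a - 5)*(a - 4)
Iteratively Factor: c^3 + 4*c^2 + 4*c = (c + 2)*(c^2 + 2*c) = (c + 2)^2*(c)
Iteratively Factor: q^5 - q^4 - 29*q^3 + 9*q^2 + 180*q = (q - 3)*(q^4 + 2*q^3 - 23*q^2 - 60*q) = (q - 3)*(q + 4)*(q^3 - 2*q^2 - 15*q) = (q - 3)*(q + 3)*(q + 4)*(q^2 - 5*q) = q*(q - 3)*(q + 3)*(q + 4)*(q - 5)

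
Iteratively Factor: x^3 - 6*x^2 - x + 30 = (x - 5)*(x^2 - x - 6) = (x - 5)*(x - 3)*(x + 2)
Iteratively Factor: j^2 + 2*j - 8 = (j - 2)*(j + 4)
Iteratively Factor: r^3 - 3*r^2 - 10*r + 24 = (r + 3)*(r^2 - 6*r + 8) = (r - 2)*(r + 3)*(r - 4)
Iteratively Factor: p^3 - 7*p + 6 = (p + 3)*(p^2 - 3*p + 2) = (p - 2)*(p + 3)*(p - 1)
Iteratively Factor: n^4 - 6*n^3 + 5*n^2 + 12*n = (n + 1)*(n^3 - 7*n^2 + 12*n) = (n - 4)*(n + 1)*(n^2 - 3*n) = n*(n - 4)*(n + 1)*(n - 3)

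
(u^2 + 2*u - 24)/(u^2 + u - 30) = (u - 4)/(u - 5)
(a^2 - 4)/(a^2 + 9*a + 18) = (a^2 - 4)/(a^2 + 9*a + 18)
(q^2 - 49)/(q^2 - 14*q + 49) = (q + 7)/(q - 7)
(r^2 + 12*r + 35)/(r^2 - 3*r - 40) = (r + 7)/(r - 8)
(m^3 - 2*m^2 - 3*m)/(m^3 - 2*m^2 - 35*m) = (-m^2 + 2*m + 3)/(-m^2 + 2*m + 35)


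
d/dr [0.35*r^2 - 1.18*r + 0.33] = 0.7*r - 1.18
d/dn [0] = 0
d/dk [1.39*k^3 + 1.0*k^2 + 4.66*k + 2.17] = 4.17*k^2 + 2.0*k + 4.66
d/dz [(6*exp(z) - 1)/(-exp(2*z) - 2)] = 2*(3*exp(2*z) - exp(z) - 6)*exp(z)/(exp(4*z) + 4*exp(2*z) + 4)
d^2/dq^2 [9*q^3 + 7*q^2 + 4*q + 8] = 54*q + 14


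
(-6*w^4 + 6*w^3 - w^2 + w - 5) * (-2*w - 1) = 12*w^5 - 6*w^4 - 4*w^3 - w^2 + 9*w + 5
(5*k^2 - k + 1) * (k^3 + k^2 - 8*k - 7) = 5*k^5 + 4*k^4 - 40*k^3 - 26*k^2 - k - 7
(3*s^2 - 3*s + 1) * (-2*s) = -6*s^3 + 6*s^2 - 2*s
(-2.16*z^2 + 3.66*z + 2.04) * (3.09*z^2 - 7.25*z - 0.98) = -6.6744*z^4 + 26.9694*z^3 - 18.1146*z^2 - 18.3768*z - 1.9992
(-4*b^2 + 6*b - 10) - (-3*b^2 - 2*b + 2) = -b^2 + 8*b - 12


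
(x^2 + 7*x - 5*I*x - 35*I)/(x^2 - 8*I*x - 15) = (x + 7)/(x - 3*I)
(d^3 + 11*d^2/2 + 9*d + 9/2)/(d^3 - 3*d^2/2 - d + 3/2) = (2*d^2 + 9*d + 9)/(2*d^2 - 5*d + 3)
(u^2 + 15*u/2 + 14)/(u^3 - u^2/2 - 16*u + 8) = (2*u + 7)/(2*u^2 - 9*u + 4)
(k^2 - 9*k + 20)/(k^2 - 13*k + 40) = (k - 4)/(k - 8)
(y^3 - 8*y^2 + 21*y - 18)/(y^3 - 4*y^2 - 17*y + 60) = (y^2 - 5*y + 6)/(y^2 - y - 20)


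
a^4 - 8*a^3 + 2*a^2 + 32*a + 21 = (a - 7)*(a - 3)*(a + 1)^2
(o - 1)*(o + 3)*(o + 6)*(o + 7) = o^4 + 15*o^3 + 65*o^2 + 45*o - 126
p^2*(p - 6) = p^3 - 6*p^2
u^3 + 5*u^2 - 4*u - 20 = (u - 2)*(u + 2)*(u + 5)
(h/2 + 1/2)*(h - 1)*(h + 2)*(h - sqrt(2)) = h^4/2 - sqrt(2)*h^3/2 + h^3 - sqrt(2)*h^2 - h^2/2 - h + sqrt(2)*h/2 + sqrt(2)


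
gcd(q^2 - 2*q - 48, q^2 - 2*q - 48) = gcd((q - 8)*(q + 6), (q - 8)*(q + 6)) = q^2 - 2*q - 48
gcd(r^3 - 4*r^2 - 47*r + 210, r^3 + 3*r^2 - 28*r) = r + 7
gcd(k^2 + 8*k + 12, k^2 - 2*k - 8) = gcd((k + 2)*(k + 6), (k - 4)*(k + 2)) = k + 2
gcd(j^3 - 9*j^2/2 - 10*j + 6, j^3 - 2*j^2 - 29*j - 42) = j + 2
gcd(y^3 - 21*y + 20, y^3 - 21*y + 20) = y^3 - 21*y + 20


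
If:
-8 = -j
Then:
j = 8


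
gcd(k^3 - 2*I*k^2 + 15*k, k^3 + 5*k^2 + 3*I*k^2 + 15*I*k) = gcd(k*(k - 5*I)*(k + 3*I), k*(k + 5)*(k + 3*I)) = k^2 + 3*I*k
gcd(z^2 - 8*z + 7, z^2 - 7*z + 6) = z - 1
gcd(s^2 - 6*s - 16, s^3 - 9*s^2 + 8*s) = s - 8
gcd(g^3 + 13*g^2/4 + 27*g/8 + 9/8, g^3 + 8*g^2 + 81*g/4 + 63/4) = g + 3/2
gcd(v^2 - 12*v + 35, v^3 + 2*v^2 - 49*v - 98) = v - 7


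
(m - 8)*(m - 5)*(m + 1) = m^3 - 12*m^2 + 27*m + 40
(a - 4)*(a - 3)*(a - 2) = a^3 - 9*a^2 + 26*a - 24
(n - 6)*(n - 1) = n^2 - 7*n + 6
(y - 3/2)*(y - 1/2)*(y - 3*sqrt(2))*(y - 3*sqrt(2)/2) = y^4 - 9*sqrt(2)*y^3/2 - 2*y^3 + 39*y^2/4 + 9*sqrt(2)*y^2 - 18*y - 27*sqrt(2)*y/8 + 27/4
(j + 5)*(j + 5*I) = j^2 + 5*j + 5*I*j + 25*I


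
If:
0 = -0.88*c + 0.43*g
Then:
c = 0.488636363636364*g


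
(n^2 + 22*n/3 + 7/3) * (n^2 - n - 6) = n^4 + 19*n^3/3 - 11*n^2 - 139*n/3 - 14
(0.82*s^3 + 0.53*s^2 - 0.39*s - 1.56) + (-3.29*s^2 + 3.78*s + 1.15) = 0.82*s^3 - 2.76*s^2 + 3.39*s - 0.41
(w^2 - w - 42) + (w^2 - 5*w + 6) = 2*w^2 - 6*w - 36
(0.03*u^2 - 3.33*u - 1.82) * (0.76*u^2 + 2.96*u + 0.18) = 0.0228*u^4 - 2.442*u^3 - 11.2346*u^2 - 5.9866*u - 0.3276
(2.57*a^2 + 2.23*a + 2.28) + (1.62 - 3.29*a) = 2.57*a^2 - 1.06*a + 3.9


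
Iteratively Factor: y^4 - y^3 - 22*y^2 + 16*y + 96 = (y - 3)*(y^3 + 2*y^2 - 16*y - 32) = (y - 3)*(y + 4)*(y^2 - 2*y - 8) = (y - 4)*(y - 3)*(y + 4)*(y + 2)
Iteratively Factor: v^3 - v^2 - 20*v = (v)*(v^2 - v - 20) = v*(v + 4)*(v - 5)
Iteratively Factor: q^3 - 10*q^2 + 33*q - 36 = (q - 3)*(q^2 - 7*q + 12) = (q - 4)*(q - 3)*(q - 3)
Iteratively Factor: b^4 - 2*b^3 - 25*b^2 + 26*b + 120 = (b - 3)*(b^3 + b^2 - 22*b - 40) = (b - 5)*(b - 3)*(b^2 + 6*b + 8) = (b - 5)*(b - 3)*(b + 2)*(b + 4)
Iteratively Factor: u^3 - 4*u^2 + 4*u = (u - 2)*(u^2 - 2*u) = u*(u - 2)*(u - 2)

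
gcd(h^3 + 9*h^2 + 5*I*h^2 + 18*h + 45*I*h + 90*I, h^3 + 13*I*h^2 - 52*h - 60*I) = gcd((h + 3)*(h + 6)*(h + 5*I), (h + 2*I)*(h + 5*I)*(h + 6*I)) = h + 5*I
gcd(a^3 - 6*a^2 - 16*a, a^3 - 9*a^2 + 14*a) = a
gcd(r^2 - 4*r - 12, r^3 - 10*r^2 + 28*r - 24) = r - 6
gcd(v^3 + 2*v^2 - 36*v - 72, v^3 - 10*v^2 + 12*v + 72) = v^2 - 4*v - 12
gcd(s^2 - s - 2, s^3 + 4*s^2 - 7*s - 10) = s^2 - s - 2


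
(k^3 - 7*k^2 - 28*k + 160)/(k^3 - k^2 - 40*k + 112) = (k^2 - 3*k - 40)/(k^2 + 3*k - 28)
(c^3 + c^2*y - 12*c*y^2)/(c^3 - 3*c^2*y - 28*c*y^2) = (-c + 3*y)/(-c + 7*y)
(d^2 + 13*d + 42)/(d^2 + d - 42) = (d + 6)/(d - 6)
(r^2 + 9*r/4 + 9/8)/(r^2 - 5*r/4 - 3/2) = (r + 3/2)/(r - 2)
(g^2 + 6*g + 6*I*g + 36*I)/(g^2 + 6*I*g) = (g + 6)/g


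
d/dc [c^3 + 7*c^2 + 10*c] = 3*c^2 + 14*c + 10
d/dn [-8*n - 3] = -8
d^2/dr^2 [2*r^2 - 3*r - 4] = 4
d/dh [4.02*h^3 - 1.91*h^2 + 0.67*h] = 12.06*h^2 - 3.82*h + 0.67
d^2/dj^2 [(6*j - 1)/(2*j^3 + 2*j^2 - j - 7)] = 2*((6*j - 1)*(6*j^2 + 4*j - 1)^2 + 2*(-18*j^2 - 12*j - (3*j + 1)*(6*j - 1) + 3)*(2*j^3 + 2*j^2 - j - 7))/(2*j^3 + 2*j^2 - j - 7)^3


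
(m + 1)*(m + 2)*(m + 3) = m^3 + 6*m^2 + 11*m + 6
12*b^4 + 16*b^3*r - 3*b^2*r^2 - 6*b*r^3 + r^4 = (-6*b + r)*(-2*b + r)*(b + r)^2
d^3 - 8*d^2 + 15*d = d*(d - 5)*(d - 3)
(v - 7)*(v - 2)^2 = v^3 - 11*v^2 + 32*v - 28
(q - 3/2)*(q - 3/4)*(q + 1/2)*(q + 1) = q^4 - 3*q^3/4 - 7*q^2/4 + 9*q/16 + 9/16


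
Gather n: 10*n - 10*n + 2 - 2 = 0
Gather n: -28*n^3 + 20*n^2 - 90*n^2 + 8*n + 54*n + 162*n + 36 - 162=-28*n^3 - 70*n^2 + 224*n - 126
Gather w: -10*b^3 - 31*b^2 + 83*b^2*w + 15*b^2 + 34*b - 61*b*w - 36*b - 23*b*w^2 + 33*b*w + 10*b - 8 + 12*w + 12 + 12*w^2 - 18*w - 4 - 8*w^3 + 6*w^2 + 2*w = -10*b^3 - 16*b^2 + 8*b - 8*w^3 + w^2*(18 - 23*b) + w*(83*b^2 - 28*b - 4)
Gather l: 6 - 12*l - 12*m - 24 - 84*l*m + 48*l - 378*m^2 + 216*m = l*(36 - 84*m) - 378*m^2 + 204*m - 18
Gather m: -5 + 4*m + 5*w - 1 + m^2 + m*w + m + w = m^2 + m*(w + 5) + 6*w - 6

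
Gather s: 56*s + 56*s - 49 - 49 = 112*s - 98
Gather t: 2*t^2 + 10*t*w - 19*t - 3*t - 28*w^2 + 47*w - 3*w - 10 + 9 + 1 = 2*t^2 + t*(10*w - 22) - 28*w^2 + 44*w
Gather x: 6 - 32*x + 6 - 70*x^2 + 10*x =-70*x^2 - 22*x + 12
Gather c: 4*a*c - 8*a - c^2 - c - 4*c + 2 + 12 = -8*a - c^2 + c*(4*a - 5) + 14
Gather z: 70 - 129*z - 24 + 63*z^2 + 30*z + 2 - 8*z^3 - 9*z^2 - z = -8*z^3 + 54*z^2 - 100*z + 48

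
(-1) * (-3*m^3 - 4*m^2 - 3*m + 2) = 3*m^3 + 4*m^2 + 3*m - 2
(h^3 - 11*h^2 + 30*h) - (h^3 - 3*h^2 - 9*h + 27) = -8*h^2 + 39*h - 27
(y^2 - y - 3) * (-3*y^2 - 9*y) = -3*y^4 - 6*y^3 + 18*y^2 + 27*y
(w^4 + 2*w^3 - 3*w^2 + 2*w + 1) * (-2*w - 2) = -2*w^5 - 6*w^4 + 2*w^3 + 2*w^2 - 6*w - 2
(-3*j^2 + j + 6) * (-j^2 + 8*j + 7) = 3*j^4 - 25*j^3 - 19*j^2 + 55*j + 42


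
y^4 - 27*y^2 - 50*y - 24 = (y - 6)*(y + 1)^2*(y + 4)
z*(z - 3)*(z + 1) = z^3 - 2*z^2 - 3*z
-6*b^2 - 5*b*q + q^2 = (-6*b + q)*(b + q)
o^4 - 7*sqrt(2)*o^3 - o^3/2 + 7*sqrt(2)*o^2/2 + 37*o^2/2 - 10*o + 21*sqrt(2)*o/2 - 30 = (o - 3/2)*(o + 1)*(o - 5*sqrt(2))*(o - 2*sqrt(2))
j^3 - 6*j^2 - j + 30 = (j - 5)*(j - 3)*(j + 2)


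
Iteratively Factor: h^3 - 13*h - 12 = (h - 4)*(h^2 + 4*h + 3) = (h - 4)*(h + 3)*(h + 1)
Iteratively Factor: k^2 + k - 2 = (k + 2)*(k - 1)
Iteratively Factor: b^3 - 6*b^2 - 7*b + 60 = (b - 5)*(b^2 - b - 12) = (b - 5)*(b - 4)*(b + 3)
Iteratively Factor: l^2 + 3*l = (l + 3)*(l)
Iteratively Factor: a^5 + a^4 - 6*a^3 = (a + 3)*(a^4 - 2*a^3) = (a - 2)*(a + 3)*(a^3) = a*(a - 2)*(a + 3)*(a^2) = a^2*(a - 2)*(a + 3)*(a)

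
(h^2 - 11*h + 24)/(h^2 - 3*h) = (h - 8)/h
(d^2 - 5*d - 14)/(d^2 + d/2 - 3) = 2*(d - 7)/(2*d - 3)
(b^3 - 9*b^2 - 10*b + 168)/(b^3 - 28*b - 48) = (b - 7)/(b + 2)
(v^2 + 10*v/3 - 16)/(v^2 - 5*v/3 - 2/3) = (-3*v^2 - 10*v + 48)/(-3*v^2 + 5*v + 2)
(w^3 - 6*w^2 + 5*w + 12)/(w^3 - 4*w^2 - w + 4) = (w - 3)/(w - 1)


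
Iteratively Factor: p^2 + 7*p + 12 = (p + 4)*(p + 3)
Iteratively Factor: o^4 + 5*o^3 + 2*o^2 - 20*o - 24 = (o + 2)*(o^3 + 3*o^2 - 4*o - 12) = (o - 2)*(o + 2)*(o^2 + 5*o + 6) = (o - 2)*(o + 2)^2*(o + 3)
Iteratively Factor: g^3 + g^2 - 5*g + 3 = (g - 1)*(g^2 + 2*g - 3) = (g - 1)*(g + 3)*(g - 1)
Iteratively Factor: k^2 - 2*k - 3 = (k - 3)*(k + 1)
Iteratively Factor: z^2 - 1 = (z - 1)*(z + 1)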